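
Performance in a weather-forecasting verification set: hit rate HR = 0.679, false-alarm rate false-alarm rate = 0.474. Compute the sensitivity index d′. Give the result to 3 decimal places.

z(H) = z(0.679) = 0.4649
z(FA) = z(0.474) = -0.0652
d' = z(H) − z(FA) = 0.4649 − (-0.0652) = 0.5301

d′ = 0.530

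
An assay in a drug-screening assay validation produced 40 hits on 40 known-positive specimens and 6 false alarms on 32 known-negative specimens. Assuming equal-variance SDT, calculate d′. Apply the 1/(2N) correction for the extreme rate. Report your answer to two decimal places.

The hit rate is 40/40 = 1, so apply the 1/(2N) correction: H → 1 − 1/(2·40) = 0.98750.
z(H) = z(0.98750) = 2.241
z(FA) = z(0.18750) = -0.887
d' = 2.241 − (-0.887) = 3.128

d′ = 3.13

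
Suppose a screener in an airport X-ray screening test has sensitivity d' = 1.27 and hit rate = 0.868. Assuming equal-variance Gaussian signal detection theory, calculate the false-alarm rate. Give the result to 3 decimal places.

false-alarm rate = 0.439

z(hit rate) = z(0.868) = 1.1170
z(FA) = z(H) − d' = 1.1170 − 1.27 = -0.1530
false-alarm rate = Φ(-0.1530) = 0.4392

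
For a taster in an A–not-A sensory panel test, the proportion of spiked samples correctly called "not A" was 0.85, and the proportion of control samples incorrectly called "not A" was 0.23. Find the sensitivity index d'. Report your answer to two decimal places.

z(H) = 1.0364
z(FA) = -0.7388
d' = z(H) − z(FA) = 1.0364 − (-0.7388) = 1.7752

d' = 1.78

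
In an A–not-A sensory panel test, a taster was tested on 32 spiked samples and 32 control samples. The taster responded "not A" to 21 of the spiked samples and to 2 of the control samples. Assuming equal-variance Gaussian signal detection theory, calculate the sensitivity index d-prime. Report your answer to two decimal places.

d-prime = 1.94

H = 21/32 = 0.6562
FA = 2/32 = 0.0625
Φ⁻¹(H) = 0.4021
Φ⁻¹(FA) = -1.5341
d' = z(H) − z(FA) = 0.4021 − (-1.5341) = 1.9362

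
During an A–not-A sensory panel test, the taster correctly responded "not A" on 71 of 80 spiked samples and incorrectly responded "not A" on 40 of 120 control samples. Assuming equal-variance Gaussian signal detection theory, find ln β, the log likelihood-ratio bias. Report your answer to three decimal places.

ln β = -0.643

H = 71/80 = 0.8875
FA = 40/120 = 0.3333
z(H) = z(0.8875) = 1.2133
z(FA) = z(0.3333) = -0.4308
ln β = −½·[z(H)² − z(FA)²] = −0.5 × (1.4721 − 0.1856) = -0.64325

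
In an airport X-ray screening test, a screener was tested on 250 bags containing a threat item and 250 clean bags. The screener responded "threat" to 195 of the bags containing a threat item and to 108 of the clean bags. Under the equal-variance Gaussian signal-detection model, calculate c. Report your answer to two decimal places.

c = -0.30

H = 195/250 = 0.7800
FA = 108/250 = 0.4320
Φ⁻¹(H) = Φ⁻¹(0.7800) = 0.7722
Φ⁻¹(FA) = Φ⁻¹(0.4320) = -0.1713
c = −½·[z(H) + z(FA)] = −0.5 × (0.7722 + (-0.1713)) = -0.30045
c < 0: the screener has a liberal response bias.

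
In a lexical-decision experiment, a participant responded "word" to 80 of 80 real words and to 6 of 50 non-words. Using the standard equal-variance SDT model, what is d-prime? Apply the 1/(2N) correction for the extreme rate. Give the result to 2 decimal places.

d-prime = 3.67

The hit rate is 80/80 = 1, so apply the 1/(2N) correction: H → 1 − 1/(2·80) = 0.99375.
z(H) = z(0.99375) = 2.498
z(FA) = z(0.12000) = -1.175
d' = 2.498 − (-1.175) = 3.673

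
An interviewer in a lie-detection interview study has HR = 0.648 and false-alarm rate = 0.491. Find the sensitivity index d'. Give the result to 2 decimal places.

Φ⁻¹(0.648) = 0.380, Φ⁻¹(0.491) = -0.023
d' = z(H) − z(FA) = 0.380 − (-0.023) = 0.403

d' = 0.40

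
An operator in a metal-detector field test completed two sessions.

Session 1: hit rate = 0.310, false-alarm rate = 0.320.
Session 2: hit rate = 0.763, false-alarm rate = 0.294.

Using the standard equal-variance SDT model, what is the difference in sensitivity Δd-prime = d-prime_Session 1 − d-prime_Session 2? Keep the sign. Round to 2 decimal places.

Δd-prime = -1.29

Session 1: z(0.310) = -0.496, z(0.320) = -0.468, d' = -0.028
Session 2: z(0.763) = 0.716, z(0.294) = -0.542, d' = 1.258
Δd' = d'_Session 1 − d'_Session 2 = -0.028 − 1.258 = -1.286
Session 2 has the higher sensitivity.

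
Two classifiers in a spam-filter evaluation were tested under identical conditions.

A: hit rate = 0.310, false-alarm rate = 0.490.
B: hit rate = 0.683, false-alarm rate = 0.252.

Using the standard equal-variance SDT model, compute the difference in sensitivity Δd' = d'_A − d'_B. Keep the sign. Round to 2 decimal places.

Δd' = -1.62

A: z(0.310) = -0.496, z(0.490) = -0.025, d' = -0.471
B: z(0.683) = 0.476, z(0.252) = -0.668, d' = 1.144
Δd' = d'_A − d'_B = -0.471 − 1.144 = -1.615
B has the higher sensitivity.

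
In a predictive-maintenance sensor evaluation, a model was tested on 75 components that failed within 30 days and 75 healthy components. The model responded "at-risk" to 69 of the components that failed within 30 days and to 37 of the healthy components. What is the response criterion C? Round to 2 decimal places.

H = 69/75 = 0.9200
FA = 37/75 = 0.4933
z(0.9200) = 1.405, z(0.4933) = -0.017
c = −½·[z(H) + z(FA)] = −0.5 × (1.405 + (-0.017)) = -0.694
c < 0: the model has a liberal response bias.

C = -0.69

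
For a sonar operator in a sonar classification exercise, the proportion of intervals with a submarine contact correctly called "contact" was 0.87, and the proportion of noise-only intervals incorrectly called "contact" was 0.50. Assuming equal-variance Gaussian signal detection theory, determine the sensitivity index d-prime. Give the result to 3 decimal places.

d-prime = 1.126

z(0.87) = 1.1264, z(0.50) = 0.0000
d' = z(H) − z(FA) = 1.1264 − 0.0000 = 1.1264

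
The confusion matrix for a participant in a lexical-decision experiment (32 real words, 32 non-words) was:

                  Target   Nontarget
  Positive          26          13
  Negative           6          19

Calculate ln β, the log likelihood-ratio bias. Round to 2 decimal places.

H = 26/32 = 0.8125
FA = 13/32 = 0.4062
z(0.8125) = 0.887, z(0.4062) = -0.237
ln β = −½·[z(H)² − z(FA)²] = −0.5 × (0.787 − 0.056) = -0.3655

ln β = -0.37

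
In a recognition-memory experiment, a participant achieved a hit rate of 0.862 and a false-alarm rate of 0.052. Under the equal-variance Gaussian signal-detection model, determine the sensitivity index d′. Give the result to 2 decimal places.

z(H) = 1.089
z(FA) = -1.626
d' = z(H) − z(FA) = 1.089 − (-1.626) = 2.715

d′ = 2.72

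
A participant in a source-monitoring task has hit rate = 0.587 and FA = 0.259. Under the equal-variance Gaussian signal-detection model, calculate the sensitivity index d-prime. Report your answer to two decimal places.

d-prime = 0.87

z(0.587) = 0.2198, z(0.259) = -0.6464
d' = z(H) − z(FA) = 0.2198 − (-0.6464) = 0.8662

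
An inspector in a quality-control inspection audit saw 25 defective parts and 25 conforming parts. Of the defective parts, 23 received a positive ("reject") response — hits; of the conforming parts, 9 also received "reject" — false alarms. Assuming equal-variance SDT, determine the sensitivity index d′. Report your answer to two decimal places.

d′ = 1.76

H = 23/25 = 0.9200
FA = 9/25 = 0.3600
z(H) = z(0.9200) = 1.405
z(FA) = z(0.3600) = -0.358
d' = z(H) − z(FA) = 1.405 − (-0.358) = 1.763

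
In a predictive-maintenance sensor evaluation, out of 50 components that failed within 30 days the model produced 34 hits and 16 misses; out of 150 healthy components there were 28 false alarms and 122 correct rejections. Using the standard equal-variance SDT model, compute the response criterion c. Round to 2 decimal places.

c = 0.21

H = 34/50 = 0.6800
FA = 28/150 = 0.1867
z(H) = 0.468
z(FA) = -0.890
c = −½·[z(H) + z(FA)] = −0.5 × (0.468 + (-0.890)) = 0.211
c > 0: the model has a conservative response bias.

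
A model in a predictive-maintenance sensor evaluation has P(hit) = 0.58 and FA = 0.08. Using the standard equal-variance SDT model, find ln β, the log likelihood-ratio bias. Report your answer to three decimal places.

z(H) = z(0.58) = 0.2019
z(FA) = z(0.08) = -1.4051
ln β = −½·[z(H)² − z(FA)²] = −0.5 × (0.0408 − 1.9743) = 0.96675

ln β = 0.967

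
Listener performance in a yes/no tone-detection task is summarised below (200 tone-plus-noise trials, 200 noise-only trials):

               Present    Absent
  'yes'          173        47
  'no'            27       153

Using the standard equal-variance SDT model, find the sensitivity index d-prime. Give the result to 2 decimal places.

H = 173/200 = 0.8650
FA = 47/200 = 0.2350
z(H) = z(0.8650) = 1.1031
z(FA) = z(0.2350) = -0.7225
d' = z(H) − z(FA) = 1.1031 − (-0.7225) = 1.8256

d-prime = 1.83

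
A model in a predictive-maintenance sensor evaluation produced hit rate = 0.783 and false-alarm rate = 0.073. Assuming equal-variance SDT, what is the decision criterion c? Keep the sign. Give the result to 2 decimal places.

c = 0.34

z(0.783) = 0.782, z(0.073) = -1.454
c = −½·[z(H) + z(FA)] = −0.5 × (0.782 + (-1.454)) = 0.336
c > 0: the model has a conservative response bias.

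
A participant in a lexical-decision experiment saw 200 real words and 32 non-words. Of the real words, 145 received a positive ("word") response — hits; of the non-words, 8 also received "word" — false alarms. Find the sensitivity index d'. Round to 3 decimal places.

H = 145/200 = 0.7250
FA = 8/32 = 0.2500
z(H) = 0.5978
z(FA) = -0.6745
d' = z(H) − z(FA) = 0.5978 − (-0.6745) = 1.2723

d' = 1.272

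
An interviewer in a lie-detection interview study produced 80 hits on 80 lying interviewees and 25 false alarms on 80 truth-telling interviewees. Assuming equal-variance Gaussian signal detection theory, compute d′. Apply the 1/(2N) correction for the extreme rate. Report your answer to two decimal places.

d′ = 2.99

The hit rate is 80/80 = 1, so apply the 1/(2N) correction: H → 1 − 1/(2·80) = 0.99375.
z(H) = z(0.99375) = 2.498
z(FA) = z(0.31250) = -0.489
d' = 2.498 − (-0.489) = 2.987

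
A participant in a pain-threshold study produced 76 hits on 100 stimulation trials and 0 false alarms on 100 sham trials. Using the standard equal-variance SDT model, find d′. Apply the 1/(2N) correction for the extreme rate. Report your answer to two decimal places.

d′ = 3.28

The false-alarm rate is 0/100 = 0, so apply the 1/(2N) correction: FA → 1/(2·100) = 0.00500.
z(H) = z(0.76000) = 0.706
z(FA) = z(0.00500) = -2.576
d' = 0.706 − (-2.576) = 3.282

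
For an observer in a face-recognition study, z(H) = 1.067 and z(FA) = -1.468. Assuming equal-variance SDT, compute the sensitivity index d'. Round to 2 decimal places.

d' = 2.54

d' = z(H) − z(FA) = 1.067 − (-1.468) = 2.535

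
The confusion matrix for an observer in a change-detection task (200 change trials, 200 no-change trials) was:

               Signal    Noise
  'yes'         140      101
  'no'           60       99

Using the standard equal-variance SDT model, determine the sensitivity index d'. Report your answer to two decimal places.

d' = 0.51

H = 140/200 = 0.7000
FA = 101/200 = 0.5050
z(0.7000) = 0.524, z(0.5050) = 0.013
d' = z(H) − z(FA) = 0.524 − 0.013 = 0.511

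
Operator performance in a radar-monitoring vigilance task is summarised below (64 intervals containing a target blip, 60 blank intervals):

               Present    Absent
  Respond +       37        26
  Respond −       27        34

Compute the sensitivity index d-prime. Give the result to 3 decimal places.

H = 37/64 = 0.5781
FA = 26/60 = 0.4333
z(0.5781) = 0.1970, z(0.4333) = -0.1680
d' = z(H) − z(FA) = 0.1970 − (-0.1680) = 0.3650

d-prime = 0.365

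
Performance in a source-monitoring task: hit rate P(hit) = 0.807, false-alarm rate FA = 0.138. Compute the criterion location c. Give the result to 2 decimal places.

c = 0.11

Φ⁻¹(H) = 0.8669
Φ⁻¹(FA) = -1.0893
c = −½·[z(H) + z(FA)] = −0.5 × (0.8669 + (-1.0893)) = 0.1112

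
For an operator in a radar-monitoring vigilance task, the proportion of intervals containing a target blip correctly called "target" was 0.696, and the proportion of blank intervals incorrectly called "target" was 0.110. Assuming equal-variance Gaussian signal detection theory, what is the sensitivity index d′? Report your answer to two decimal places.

d′ = 1.74

Φ⁻¹(0.696) = 0.513, Φ⁻¹(0.110) = -1.227
d' = z(H) − z(FA) = 0.513 − (-1.227) = 1.740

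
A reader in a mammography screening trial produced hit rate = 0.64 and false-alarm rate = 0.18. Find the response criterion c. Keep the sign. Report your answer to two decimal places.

c = 0.28

z(0.64) = 0.358, z(0.18) = -0.915
c = −½·[z(H) + z(FA)] = −0.5 × (0.358 + (-0.915)) = 0.2785
c > 0: the reader has a conservative response bias.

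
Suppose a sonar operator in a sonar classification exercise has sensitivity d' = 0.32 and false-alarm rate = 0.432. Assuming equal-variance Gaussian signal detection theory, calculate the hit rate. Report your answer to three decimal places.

hit rate = 0.559

z(false-alarm rate) = z(0.432) = -0.1713
z(H) = z(FA) + d' = -0.1713 + 0.32 = 0.1487
hit rate = Φ(0.1487) = 0.5591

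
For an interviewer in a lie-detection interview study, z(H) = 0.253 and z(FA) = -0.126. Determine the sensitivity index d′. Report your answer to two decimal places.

d′ = 0.38

d' = z(H) − z(FA) = 0.253 − (-0.126) = 0.379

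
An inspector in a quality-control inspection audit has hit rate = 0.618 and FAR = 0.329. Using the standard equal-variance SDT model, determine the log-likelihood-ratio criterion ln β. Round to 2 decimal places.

ln β = 0.05

z(H) = z(0.618) = 0.300
z(FA) = z(0.329) = -0.443
ln β = −½·[z(H)² − z(FA)²] = −0.5 × (0.090 − 0.196) = 0.053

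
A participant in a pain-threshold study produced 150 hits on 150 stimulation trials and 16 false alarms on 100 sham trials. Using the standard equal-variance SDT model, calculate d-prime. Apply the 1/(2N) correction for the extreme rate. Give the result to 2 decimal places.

d-prime = 3.71

The hit rate is 150/150 = 1, so apply the 1/(2N) correction: H → 1 − 1/(2·150) = 0.99667.
z(H) = z(0.99667) = 2.713
z(FA) = z(0.16000) = -0.994
d' = 2.713 − (-0.994) = 3.707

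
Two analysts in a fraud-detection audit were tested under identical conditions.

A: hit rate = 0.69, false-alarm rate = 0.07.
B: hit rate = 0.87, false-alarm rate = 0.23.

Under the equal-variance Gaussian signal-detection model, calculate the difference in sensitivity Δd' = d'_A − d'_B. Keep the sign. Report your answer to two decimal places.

Δd' = 0.11

A: z(0.69) = 0.496, z(0.07) = -1.476, d' = 1.972
B: z(0.87) = 1.126, z(0.23) = -0.739, d' = 1.865
Δd' = d'_A − d'_B = 1.972 − 1.865 = 0.107
A has the higher sensitivity.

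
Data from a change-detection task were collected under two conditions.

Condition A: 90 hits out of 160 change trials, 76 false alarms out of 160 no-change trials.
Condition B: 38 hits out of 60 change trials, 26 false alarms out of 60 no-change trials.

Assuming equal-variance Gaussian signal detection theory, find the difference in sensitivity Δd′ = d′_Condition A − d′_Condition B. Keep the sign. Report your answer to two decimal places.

Δd′ = -0.29

Condition A: z(0.5625) = 0.157, z(0.4750) = -0.063, d' = 0.220
Condition B: z(0.6333) = 0.341, z(0.4333) = -0.168, d' = 0.509
Δd' = d'_Condition A − d'_Condition B = 0.220 − 0.509 = -0.289
Condition B has the higher sensitivity.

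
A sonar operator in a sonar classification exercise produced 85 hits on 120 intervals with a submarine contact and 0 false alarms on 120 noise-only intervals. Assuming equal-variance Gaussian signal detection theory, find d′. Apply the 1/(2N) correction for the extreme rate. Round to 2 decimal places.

d′ = 3.19

The false-alarm rate is 0/120 = 0, so apply the 1/(2N) correction: FA → 1/(2·120) = 0.00417.
z(H) = z(0.70833) = 0.549
z(FA) = z(0.00417) = -2.638
d' = 0.549 − (-2.638) = 3.187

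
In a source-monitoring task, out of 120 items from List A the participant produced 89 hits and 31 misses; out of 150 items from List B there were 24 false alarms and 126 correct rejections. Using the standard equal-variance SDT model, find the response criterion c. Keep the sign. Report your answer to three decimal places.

H = 89/120 = 0.7417
FA = 24/150 = 0.1600
z(H) = 0.6486
z(FA) = -0.9945
c = −½·[z(H) + z(FA)] = −0.5 × (0.6486 + (-0.9945)) = 0.17295

c = 0.173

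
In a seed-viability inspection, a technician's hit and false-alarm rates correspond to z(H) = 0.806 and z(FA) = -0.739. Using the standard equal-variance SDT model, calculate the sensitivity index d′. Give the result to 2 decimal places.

d' = z(H) − z(FA) = 0.806 − (-0.739) = 1.545

d′ = 1.55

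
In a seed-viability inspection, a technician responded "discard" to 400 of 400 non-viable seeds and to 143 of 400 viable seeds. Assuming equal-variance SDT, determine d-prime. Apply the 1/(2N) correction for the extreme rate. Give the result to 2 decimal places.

d-prime = 3.39

The hit rate is 400/400 = 1, so apply the 1/(2N) correction: H → 1 − 1/(2·400) = 0.99875.
z(H) = z(0.99875) = 3.023
z(FA) = z(0.35750) = -0.365
d' = 3.023 − (-0.365) = 3.388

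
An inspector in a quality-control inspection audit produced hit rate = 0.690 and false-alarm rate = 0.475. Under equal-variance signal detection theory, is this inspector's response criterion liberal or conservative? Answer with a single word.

liberal

z(H) = 0.496, z(FA) = -0.063
c = −½·(z(H) + z(FA)) = -0.2165
c < 0 → liberal criterion (biased toward responding “yes”).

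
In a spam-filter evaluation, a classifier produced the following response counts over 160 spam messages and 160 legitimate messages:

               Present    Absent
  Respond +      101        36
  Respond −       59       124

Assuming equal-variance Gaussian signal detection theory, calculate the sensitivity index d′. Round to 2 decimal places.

H = 101/160 = 0.6312
FA = 36/160 = 0.2250
Φ⁻¹(0.6312) = 0.335, Φ⁻¹(0.2250) = -0.755
d' = z(H) − z(FA) = 0.335 − (-0.755) = 1.090

d′ = 1.09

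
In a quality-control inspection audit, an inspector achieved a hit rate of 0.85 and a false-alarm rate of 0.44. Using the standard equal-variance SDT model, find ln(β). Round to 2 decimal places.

ln β = -0.53

z(H) = 1.036
z(FA) = -0.151
ln β = −½·[z(H)² − z(FA)²] = −0.5 × (1.073 − 0.023) = -0.525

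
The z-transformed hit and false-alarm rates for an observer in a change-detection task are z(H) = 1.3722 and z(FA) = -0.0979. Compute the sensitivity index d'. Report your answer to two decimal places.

d' = 1.47

d' = z(H) − z(FA) = 1.3722 − (-0.0979) = 1.4701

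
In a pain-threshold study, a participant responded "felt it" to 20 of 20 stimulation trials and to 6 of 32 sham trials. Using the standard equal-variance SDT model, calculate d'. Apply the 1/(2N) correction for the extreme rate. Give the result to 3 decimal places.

d' = 2.847

The hit rate is 20/20 = 1, so apply the 1/(2N) correction: H → 1 − 1/(2·20) = 0.97500.
z(H) = z(0.97500) = 1.9600
z(FA) = z(0.18750) = -0.8871
d' = 1.9600 − (-0.8871) = 2.8471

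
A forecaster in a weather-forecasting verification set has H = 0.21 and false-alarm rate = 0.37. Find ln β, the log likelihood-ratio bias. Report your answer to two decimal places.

ln β = -0.27

z(H) = z(0.21) = -0.806
z(FA) = z(0.37) = -0.332
ln β = −½·[z(H)² − z(FA)²] = −0.5 × (0.650 − 0.110) = -0.270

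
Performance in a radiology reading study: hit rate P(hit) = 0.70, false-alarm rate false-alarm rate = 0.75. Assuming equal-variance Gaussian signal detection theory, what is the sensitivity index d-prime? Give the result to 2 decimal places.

z(H) = z(0.70) = 0.524
z(FA) = z(0.75) = 0.674
d' = z(H) − z(FA) = 0.524 − 0.674 = -0.150

d-prime = -0.15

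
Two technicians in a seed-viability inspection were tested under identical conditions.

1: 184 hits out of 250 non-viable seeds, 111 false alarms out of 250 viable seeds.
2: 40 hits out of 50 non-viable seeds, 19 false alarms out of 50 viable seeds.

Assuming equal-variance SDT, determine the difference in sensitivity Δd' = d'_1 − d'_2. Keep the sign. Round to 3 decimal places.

Δd' = -0.375

1: z(0.7360) = 0.6311, z(0.4440) = -0.1408, d' = 0.7719
2: z(0.8000) = 0.8416, z(0.3800) = -0.3055, d' = 1.1471
Δd' = d'_1 − d'_2 = 0.7719 − 1.1471 = -0.3752
2 has the higher sensitivity.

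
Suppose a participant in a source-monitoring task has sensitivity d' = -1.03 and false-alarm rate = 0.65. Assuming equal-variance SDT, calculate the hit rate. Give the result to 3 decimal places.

z(false-alarm rate) = z(0.65) = 0.3853
z(H) = z(FA) + d' = 0.3853 + (-1.03) = -0.6447
hit rate = Φ(-0.6447) = 0.2596

hit rate = 0.260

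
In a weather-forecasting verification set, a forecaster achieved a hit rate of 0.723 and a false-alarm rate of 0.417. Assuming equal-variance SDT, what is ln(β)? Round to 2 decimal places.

ln β = -0.15

z(H) = z(0.723) = 0.592
z(FA) = z(0.417) = -0.210
ln β = −½·[z(H)² − z(FA)²] = −0.5 × (0.350 − 0.044) = -0.153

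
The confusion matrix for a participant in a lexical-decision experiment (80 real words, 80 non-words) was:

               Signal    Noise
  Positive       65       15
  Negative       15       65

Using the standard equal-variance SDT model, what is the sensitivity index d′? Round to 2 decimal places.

H = 65/80 = 0.8125
FA = 15/80 = 0.1875
z(H) = z(0.8125) = 0.887
z(FA) = z(0.1875) = -0.887
d' = z(H) − z(FA) = 0.887 − (-0.887) = 1.774

d′ = 1.77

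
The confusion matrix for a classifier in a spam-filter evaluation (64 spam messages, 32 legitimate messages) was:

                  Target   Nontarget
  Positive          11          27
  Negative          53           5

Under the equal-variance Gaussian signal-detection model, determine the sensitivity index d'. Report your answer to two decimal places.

H = 11/64 = 0.1719
FA = 27/32 = 0.8438
z(H) = z(0.1719) = -0.947
z(FA) = z(0.8438) = 1.010
d' = z(H) − z(FA) = -0.947 − 1.010 = -1.957

d' = -1.96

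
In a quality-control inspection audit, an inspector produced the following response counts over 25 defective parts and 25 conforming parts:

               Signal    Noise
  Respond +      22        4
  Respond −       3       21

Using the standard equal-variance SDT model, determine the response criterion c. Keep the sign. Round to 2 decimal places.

c = -0.09

H = 22/25 = 0.8800
FA = 4/25 = 0.1600
z(H) = z(0.8800) = 1.175
z(FA) = z(0.1600) = -0.994
c = −½·[z(H) + z(FA)] = −0.5 × (1.175 + (-0.994)) = -0.0905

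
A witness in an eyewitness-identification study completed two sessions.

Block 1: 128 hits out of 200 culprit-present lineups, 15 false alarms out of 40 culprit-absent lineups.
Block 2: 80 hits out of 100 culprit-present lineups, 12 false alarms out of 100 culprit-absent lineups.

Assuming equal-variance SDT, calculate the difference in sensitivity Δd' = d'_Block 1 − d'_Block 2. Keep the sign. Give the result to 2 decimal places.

Block 1: z(0.6400) = 0.358, z(0.3750) = -0.319, d' = 0.677
Block 2: z(0.8000) = 0.842, z(0.1200) = -1.175, d' = 2.017
Δd' = d'_Block 1 − d'_Block 2 = 0.677 − 2.017 = -1.340
Block 2 has the higher sensitivity.

Δd' = -1.34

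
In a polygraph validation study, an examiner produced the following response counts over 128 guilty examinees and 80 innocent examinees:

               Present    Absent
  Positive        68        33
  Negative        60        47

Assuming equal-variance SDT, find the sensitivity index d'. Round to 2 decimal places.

H = 68/128 = 0.5312
FA = 33/80 = 0.4125
Φ⁻¹(H) = 0.078
Φ⁻¹(FA) = -0.221
d' = z(H) − z(FA) = 0.078 − (-0.221) = 0.299

d' = 0.30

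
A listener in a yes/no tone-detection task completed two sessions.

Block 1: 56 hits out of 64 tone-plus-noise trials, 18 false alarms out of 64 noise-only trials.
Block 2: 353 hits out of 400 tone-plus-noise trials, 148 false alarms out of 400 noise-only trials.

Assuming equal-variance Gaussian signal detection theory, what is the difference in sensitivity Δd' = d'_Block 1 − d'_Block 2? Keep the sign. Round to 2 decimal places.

Block 1: z(0.8750) = 1.150, z(0.2812) = -0.579, d' = 1.729
Block 2: z(0.8825) = 1.188, z(0.3700) = -0.332, d' = 1.520
Δd' = d'_Block 1 − d'_Block 2 = 1.729 − 1.520 = 0.209
Block 1 has the higher sensitivity.

Δd' = 0.21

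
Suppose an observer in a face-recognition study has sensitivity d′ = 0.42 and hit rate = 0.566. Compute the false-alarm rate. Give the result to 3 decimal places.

z(hit rate) = z(0.566) = 0.1662
z(FA) = z(H) − d' = 0.1662 − 0.42 = -0.2538
false-alarm rate = Φ(-0.2538) = 0.3998

false-alarm rate = 0.400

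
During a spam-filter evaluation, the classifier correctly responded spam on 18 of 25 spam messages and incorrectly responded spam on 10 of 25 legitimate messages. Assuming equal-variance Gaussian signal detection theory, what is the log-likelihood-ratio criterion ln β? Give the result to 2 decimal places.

H = 18/25 = 0.7200
FA = 10/25 = 0.4000
Φ⁻¹(H) = 0.583
Φ⁻¹(FA) = -0.253
ln β = −½·[z(H)² − z(FA)²] = −0.5 × (0.340 − 0.064) = -0.138

ln β = -0.14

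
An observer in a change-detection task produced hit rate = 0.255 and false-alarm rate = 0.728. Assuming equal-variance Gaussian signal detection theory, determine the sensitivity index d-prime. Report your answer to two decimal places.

d-prime = -1.27

z(H) = -0.6588
z(FA) = 0.6068
d' = z(H) − z(FA) = -0.6588 − 0.6068 = -1.2656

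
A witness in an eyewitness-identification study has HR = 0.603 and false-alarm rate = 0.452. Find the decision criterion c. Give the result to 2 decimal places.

Φ⁻¹(0.603) = 0.261, Φ⁻¹(0.452) = -0.121
c = −½·[z(H) + z(FA)] = −0.5 × (0.261 + (-0.121)) = -0.070
c < 0: the witness has a liberal response bias.

c = -0.07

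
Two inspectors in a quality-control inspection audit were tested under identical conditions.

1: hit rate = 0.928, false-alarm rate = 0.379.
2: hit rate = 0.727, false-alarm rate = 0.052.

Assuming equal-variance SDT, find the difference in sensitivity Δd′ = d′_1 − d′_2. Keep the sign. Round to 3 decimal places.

Δd′ = -0.460

1: z(0.928) = 1.4611, z(0.379) = -0.3081, d' = 1.7692
2: z(0.727) = 0.6038, z(0.052) = -1.6258, d' = 2.2296
Δd' = d'_1 − d'_2 = 1.7692 − 2.2296 = -0.4604
2 has the higher sensitivity.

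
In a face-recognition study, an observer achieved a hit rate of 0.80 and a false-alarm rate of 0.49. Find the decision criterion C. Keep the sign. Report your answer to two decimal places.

z(H) = z(0.80) = 0.8416
z(FA) = z(0.49) = -0.0251
c = −½·[z(H) + z(FA)] = −0.5 × (0.8416 + (-0.0251)) = -0.40825

C = -0.41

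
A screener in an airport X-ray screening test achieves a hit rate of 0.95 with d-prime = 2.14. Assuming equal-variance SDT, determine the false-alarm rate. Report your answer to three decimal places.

z(hit rate) = z(0.95) = 1.6449
z(FA) = z(H) − d' = 1.6449 − 2.14 = -0.4951
false-alarm rate = Φ(-0.4951) = 0.3103

false-alarm rate = 0.310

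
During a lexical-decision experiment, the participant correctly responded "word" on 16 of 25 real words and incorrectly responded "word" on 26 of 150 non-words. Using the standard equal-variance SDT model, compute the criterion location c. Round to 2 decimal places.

H = 16/25 = 0.6400
FA = 26/150 = 0.1733
Φ⁻¹(H) = Φ⁻¹(0.6400) = 0.358
Φ⁻¹(FA) = Φ⁻¹(0.1733) = -0.941
c = −½·[z(H) + z(FA)] = −0.5 × (0.358 + (-0.941)) = 0.2915
c > 0: the participant has a conservative response bias.

c = 0.29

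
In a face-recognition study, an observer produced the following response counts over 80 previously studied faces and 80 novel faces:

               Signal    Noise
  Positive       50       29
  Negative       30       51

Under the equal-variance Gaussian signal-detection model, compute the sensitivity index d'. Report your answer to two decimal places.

H = 50/80 = 0.6250
FA = 29/80 = 0.3625
z(H) = 0.3186
z(FA) = -0.3518
d' = z(H) − z(FA) = 0.3186 − (-0.3518) = 0.6704

d' = 0.67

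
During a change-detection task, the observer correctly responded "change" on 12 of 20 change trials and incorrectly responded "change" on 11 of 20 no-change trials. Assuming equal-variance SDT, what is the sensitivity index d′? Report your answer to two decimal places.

H = 12/20 = 0.6000
FA = 11/20 = 0.5500
z(H) = 0.2533
z(FA) = 0.1257
d' = z(H) − z(FA) = 0.2533 − 0.1257 = 0.1276

d′ = 0.13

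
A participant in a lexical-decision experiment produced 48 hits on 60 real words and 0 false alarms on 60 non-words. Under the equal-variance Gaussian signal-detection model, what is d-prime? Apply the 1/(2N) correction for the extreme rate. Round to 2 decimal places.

The false-alarm rate is 0/60 = 0, so apply the 1/(2N) correction: FA → 1/(2·60) = 0.00833.
z(H) = z(0.80000) = 0.842
z(FA) = z(0.00833) = -2.394
d' = 0.842 − (-2.394) = 3.236

d-prime = 3.24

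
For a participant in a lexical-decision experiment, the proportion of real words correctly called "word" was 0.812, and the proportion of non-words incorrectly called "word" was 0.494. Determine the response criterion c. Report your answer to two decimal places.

c = -0.44

z(H) = 0.8853
z(FA) = -0.0150
c = −½·[z(H) + z(FA)] = −0.5 × (0.8853 + (-0.0150)) = -0.43515
c < 0: the participant has a liberal response bias.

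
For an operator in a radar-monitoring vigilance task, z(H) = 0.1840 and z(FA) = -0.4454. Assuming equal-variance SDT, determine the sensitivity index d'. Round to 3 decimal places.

d' = 0.629

d' = z(H) − z(FA) = 0.1840 − (-0.4454) = 0.6294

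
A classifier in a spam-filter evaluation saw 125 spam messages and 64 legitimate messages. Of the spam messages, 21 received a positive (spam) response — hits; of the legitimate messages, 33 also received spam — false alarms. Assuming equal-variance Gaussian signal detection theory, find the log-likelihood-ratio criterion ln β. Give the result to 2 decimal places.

H = 21/125 = 0.1680
FA = 33/64 = 0.5156
z(0.1680) = -0.962, z(0.5156) = 0.039
ln β = −½·[z(H)² − z(FA)²] = −0.5 × (0.925 − 0.002) = -0.4615

ln β = -0.46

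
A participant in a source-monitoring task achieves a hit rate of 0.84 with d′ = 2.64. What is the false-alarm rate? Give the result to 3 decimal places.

false-alarm rate = 0.050

z(hit rate) = z(0.84) = 0.9945
z(FA) = z(H) − d' = 0.9945 − 2.64 = -1.6455
false-alarm rate = Φ(-1.6455) = 0.0499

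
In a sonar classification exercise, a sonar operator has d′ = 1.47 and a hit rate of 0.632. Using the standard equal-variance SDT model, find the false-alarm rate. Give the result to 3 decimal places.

false-alarm rate = 0.129

z(hit rate) = z(0.632) = 0.3372
z(FA) = z(H) − d' = 0.3372 − 1.47 = -1.1328
false-alarm rate = Φ(-1.1328) = 0.1286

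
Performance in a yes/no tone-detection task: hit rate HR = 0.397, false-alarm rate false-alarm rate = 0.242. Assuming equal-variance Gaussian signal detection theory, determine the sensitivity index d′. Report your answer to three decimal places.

z(H) = -0.2611
z(FA) = -0.6999
d' = z(H) − z(FA) = -0.2611 − (-0.6999) = 0.4388

d′ = 0.439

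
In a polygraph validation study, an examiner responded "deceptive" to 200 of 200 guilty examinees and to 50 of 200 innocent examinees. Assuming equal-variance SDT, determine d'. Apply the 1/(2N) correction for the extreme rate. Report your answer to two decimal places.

d' = 3.48

The hit rate is 200/200 = 1, so apply the 1/(2N) correction: H → 1 − 1/(2·200) = 0.99750.
z(H) = z(0.99750) = 2.807
z(FA) = z(0.25000) = -0.674
d' = 2.807 − (-0.674) = 3.481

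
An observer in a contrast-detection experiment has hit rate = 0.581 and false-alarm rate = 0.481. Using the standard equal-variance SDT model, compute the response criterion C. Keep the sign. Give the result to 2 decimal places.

C = -0.08

z(H) = 0.2045
z(FA) = -0.0476
c = −½·[z(H) + z(FA)] = −0.5 × (0.2045 + (-0.0476)) = -0.07845
c < 0: the observer has a liberal response bias.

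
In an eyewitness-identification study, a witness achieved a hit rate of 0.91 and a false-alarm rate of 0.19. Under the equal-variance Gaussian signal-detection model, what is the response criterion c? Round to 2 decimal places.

c = -0.23

z(0.91) = 1.3408, z(0.19) = -0.8779
c = −½·[z(H) + z(FA)] = −0.5 × (1.3408 + (-0.8779)) = -0.23145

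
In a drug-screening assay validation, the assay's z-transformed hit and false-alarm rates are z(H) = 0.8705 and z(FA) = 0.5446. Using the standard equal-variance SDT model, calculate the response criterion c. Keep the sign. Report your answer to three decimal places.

c = −½·[z(H) + z(FA)] = −½·(0.8705 + 0.5446) = -0.70755
c < 0: the assay has a liberal response bias.

c = -0.708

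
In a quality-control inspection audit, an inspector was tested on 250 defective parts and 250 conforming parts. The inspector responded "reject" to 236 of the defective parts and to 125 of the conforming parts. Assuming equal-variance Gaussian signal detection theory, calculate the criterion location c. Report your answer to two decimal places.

H = 236/250 = 0.9440
FA = 125/250 = 0.5000
Φ⁻¹(H) = Φ⁻¹(0.9440) = 1.589
Φ⁻¹(FA) = Φ⁻¹(0.5000) = 0.000
c = −½·[z(H) + z(FA)] = −0.5 × (1.589 + 0.000) = -0.7945

c = -0.79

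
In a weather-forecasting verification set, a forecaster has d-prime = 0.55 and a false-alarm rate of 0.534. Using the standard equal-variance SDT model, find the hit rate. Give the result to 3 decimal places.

hit rate = 0.737

z(false-alarm rate) = z(0.534) = 0.0853
z(H) = z(FA) + d' = 0.0853 + 0.55 = 0.6353
hit rate = Φ(0.6353) = 0.7374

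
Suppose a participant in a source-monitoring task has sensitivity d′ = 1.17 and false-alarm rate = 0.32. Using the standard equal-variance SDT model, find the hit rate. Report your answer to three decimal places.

hit rate = 0.759

z(false-alarm rate) = z(0.32) = -0.4677
z(H) = z(FA) + d' = -0.4677 + 1.17 = 0.7023
hit rate = Φ(0.7023) = 0.7588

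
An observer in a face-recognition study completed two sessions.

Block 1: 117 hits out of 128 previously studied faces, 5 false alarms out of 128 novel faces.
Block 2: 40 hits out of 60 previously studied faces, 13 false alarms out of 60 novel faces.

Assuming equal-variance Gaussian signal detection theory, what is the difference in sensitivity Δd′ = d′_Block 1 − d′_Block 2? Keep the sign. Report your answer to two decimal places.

Block 1: z(0.9141) = 1.366, z(0.0391) = -1.761, d' = 3.127
Block 2: z(0.6667) = 0.431, z(0.2167) = -0.783, d' = 1.214
Δd' = d'_Block 1 − d'_Block 2 = 3.127 − 1.214 = 1.913
Block 1 has the higher sensitivity.

Δd′ = 1.91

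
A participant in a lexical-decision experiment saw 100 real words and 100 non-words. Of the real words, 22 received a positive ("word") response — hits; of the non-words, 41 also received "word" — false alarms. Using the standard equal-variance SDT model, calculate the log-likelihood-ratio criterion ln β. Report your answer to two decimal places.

H = 22/100 = 0.2200
FA = 41/100 = 0.4100
Φ⁻¹(H) = Φ⁻¹(0.2200) = -0.772
Φ⁻¹(FA) = Φ⁻¹(0.4100) = -0.228
ln β = −½·[z(H)² − z(FA)²] = −0.5 × (0.596 − 0.052) = -0.272

ln β = -0.27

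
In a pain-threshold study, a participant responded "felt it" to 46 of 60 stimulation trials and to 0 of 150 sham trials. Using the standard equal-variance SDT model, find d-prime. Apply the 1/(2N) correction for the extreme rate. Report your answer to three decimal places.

The false-alarm rate is 0/150 = 0, so apply the 1/(2N) correction: FA → 1/(2·150) = 0.00333.
z(H) = z(0.76667) = 0.7279
z(FA) = z(0.00333) = -2.7134
d' = 0.7279 − (-2.7134) = 3.4413

d-prime = 3.441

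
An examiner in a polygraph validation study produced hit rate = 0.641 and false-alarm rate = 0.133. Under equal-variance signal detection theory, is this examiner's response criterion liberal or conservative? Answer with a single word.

conservative

z(H) = 0.361, z(FA) = -1.112
c = −½·(z(H) + z(FA)) = 0.3755
c > 0 → conservative criterion (biased toward responding “no”).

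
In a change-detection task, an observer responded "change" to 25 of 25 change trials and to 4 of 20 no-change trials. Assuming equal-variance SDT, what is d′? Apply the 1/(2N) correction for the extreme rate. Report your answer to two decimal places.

The hit rate is 25/25 = 1, so apply the 1/(2N) correction: H → 1 − 1/(2·25) = 0.98000.
z(H) = z(0.98000) = 2.054
z(FA) = z(0.20000) = -0.842
d' = 2.054 − (-0.842) = 2.896

d′ = 2.90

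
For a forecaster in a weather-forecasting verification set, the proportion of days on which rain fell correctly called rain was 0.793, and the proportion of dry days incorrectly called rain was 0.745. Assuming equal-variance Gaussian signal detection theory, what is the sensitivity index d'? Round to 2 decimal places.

z(H) = z(0.793) = 0.817
z(FA) = z(0.745) = 0.659
d' = z(H) − z(FA) = 0.817 − 0.659 = 0.158

d' = 0.16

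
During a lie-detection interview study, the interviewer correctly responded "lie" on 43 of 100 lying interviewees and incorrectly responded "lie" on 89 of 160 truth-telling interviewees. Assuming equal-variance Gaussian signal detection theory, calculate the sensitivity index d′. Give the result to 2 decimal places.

H = 43/100 = 0.4300
FA = 89/160 = 0.5563
z(0.4300) = -0.176, z(0.5563) = 0.142
d' = z(H) − z(FA) = -0.176 − 0.142 = -0.318

d′ = -0.32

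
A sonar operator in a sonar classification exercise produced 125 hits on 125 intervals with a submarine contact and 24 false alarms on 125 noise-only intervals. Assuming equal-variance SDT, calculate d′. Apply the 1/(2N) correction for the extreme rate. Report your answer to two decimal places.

The hit rate is 125/125 = 1, so apply the 1/(2N) correction: H → 1 − 1/(2·125) = 0.99600.
z(H) = z(0.99600) = 2.652
z(FA) = z(0.19200) = -0.871
d' = 2.652 − (-0.871) = 3.523

d′ = 3.52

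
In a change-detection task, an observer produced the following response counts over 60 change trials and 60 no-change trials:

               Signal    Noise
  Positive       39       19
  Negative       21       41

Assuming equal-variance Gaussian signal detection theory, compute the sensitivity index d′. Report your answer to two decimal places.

d′ = 0.86

H = 39/60 = 0.6500
FA = 19/60 = 0.3167
z(H) = z(0.6500) = 0.3853
z(FA) = z(0.3167) = -0.4769
d' = z(H) − z(FA) = 0.3853 − (-0.4769) = 0.8622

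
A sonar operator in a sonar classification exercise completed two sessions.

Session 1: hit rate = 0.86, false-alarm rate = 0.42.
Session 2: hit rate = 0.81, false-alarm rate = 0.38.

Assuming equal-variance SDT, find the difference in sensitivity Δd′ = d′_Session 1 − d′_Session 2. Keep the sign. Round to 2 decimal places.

Δd′ = 0.10

Session 1: z(0.86) = 1.080, z(0.42) = -0.202, d' = 1.282
Session 2: z(0.81) = 0.878, z(0.38) = -0.305, d' = 1.183
Δd' = d'_Session 1 − d'_Session 2 = 1.282 − 1.183 = 0.099
Session 1 has the higher sensitivity.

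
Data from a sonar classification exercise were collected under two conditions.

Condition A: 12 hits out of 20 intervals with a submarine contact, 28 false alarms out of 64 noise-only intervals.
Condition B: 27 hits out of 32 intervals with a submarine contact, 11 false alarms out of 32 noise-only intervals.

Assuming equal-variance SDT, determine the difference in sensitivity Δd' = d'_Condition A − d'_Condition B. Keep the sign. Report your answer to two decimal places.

Δd' = -1.00

Condition A: z(0.6000) = 0.253, z(0.4375) = -0.157, d' = 0.410
Condition B: z(0.8438) = 1.010, z(0.3438) = -0.402, d' = 1.412
Δd' = d'_Condition A − d'_Condition B = 0.410 − 1.412 = -1.002
Condition B has the higher sensitivity.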